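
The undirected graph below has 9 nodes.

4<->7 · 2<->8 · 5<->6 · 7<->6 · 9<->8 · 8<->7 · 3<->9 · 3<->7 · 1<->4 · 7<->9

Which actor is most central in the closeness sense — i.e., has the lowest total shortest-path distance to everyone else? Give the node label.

Farness (sum of distances to all others) for each node — 1:23, 2:22, 3:17, 4:16, 5:23, 6:16, 7:11, 8:15, 9:15.
The smallest farness is 11, for 7, so 7 has the highest closeness.

7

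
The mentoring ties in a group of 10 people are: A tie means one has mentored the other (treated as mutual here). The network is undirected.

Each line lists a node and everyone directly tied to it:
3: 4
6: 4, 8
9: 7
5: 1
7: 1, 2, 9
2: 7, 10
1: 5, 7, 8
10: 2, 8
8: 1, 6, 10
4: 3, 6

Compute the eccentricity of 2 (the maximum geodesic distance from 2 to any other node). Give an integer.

Distances from 2: 1:2, 3:5, 4:4, 5:3, 6:3, 7:1, 8:2, 9:2, 10:1.
The largest is 5 (to 3), so the eccentricity of 2 is 5.

5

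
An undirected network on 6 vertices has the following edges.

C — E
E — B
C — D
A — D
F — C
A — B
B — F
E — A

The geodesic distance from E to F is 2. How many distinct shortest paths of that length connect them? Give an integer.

The shortest distance is 2. The length-2 paths are: E–C–F; E–B–F.
That gives 2 distinct shortest paths.

2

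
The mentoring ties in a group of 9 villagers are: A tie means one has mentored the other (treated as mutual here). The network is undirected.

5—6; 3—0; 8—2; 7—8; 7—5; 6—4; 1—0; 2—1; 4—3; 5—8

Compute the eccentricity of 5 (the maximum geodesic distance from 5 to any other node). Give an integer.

Distances from 5: 0:4, 1:3, 2:2, 3:3, 4:2, 6:1, 7:1, 8:1.
The largest is 4 (to 0), so the eccentricity of 5 is 4.

4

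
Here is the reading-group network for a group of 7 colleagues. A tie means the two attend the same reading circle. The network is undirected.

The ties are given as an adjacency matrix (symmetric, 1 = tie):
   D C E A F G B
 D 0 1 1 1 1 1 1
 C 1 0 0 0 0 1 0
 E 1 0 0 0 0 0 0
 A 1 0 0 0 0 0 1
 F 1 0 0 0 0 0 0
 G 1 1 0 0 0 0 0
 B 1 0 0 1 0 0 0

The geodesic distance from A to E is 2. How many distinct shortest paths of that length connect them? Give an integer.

The shortest distance is 2, and the only length-2 path is A–D–E. So there is exactly 1 shortest path.

1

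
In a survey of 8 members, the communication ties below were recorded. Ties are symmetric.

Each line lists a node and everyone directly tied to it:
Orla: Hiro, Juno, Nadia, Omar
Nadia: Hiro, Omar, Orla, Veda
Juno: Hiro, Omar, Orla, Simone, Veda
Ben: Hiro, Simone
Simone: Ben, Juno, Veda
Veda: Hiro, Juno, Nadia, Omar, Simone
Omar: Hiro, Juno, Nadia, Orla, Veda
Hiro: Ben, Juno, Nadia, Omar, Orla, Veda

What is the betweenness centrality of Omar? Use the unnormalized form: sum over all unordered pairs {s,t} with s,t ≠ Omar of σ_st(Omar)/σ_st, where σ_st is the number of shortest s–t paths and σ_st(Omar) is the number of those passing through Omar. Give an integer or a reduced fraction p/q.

Pairs whose geodesics pass through Omar — Orla–Veda: 1/4; Juno–Nadia: 1/4.
All other pairs contribute 0.
Summing the contributions gives betweenness(Omar) = 1/2.

1/2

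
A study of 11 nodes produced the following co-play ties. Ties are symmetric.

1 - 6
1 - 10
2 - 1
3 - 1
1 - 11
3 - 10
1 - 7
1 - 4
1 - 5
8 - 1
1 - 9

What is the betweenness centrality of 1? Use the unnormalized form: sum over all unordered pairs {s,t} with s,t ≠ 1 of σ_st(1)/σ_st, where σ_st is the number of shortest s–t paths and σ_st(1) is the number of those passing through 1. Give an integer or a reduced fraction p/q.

44

Pairs whose geodesics pass through 1 — 4–2: 1; 4–3: 1; 4–6: 1; 4–5: 1; 4–11: 1; 4–9: 1; 4–10: 1; 4–7: 1; 4–8: 1; 2–3: 1; 2–6: 1; 2–5: 1; 2–11: 1; 2–9: 1 … (+30 more pairs).
All other pairs contribute 0.
Summing the contributions gives betweenness(1) = 44.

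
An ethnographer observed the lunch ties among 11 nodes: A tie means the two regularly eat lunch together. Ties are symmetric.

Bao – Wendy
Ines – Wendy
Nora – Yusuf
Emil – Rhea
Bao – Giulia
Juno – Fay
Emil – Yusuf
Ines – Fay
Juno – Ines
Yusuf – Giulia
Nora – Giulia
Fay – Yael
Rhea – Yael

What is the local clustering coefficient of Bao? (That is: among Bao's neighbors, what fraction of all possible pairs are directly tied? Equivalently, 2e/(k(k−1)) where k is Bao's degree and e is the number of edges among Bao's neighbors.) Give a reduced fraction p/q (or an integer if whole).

Bao's neighbors: Giulia and Wendy (k = 2).
Possible neighbor pairs: C(2,2) = 1. Edges among them: none → e = 0.
Clustering(Bao) = 0/1.

0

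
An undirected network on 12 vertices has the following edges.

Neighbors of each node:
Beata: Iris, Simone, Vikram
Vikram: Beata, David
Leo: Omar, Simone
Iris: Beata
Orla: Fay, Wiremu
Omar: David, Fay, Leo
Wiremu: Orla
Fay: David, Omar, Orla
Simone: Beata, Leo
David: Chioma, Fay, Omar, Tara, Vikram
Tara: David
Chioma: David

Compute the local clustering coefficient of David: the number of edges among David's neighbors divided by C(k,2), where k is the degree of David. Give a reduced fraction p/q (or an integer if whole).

1/10

David's neighbors: Chioma, Fay, Omar, Tara, and Vikram (k = 5).
Possible neighbor pairs: C(5,2) = 10. Edges among them: Fay–Omar → e = 1.
Clustering(David) = 1/10.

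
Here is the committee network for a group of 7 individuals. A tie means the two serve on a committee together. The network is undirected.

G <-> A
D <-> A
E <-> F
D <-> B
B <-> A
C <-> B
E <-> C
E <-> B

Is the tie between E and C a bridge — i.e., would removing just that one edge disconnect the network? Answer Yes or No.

No

Even without that edge, E still reaches C via E – B – C, so the network stays connected. Not a bridge.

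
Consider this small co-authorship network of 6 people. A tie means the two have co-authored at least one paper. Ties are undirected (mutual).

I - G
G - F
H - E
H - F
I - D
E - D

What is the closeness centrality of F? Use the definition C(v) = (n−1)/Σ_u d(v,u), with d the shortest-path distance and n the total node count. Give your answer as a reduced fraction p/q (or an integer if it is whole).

5/9

Distances from F: D:3, E:2, G:1, H:1, I:2. Sum = 9.
n = 6, so closeness = 5/9.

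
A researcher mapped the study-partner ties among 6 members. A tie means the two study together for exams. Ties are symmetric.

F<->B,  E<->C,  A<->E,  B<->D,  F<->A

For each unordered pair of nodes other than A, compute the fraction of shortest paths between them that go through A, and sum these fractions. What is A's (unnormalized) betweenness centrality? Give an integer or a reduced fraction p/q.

Pairs whose geodesics pass through A — D–E: 1; D–C: 1; E–F: 1; E–B: 1; F–C: 1; C–B: 1.
All other pairs contribute 0.
Summing the contributions gives betweenness(A) = 6.

6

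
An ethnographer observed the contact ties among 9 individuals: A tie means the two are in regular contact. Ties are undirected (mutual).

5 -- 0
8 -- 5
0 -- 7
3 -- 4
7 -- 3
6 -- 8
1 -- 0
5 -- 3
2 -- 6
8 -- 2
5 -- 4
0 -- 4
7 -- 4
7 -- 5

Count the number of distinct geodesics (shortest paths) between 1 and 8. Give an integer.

1

The shortest distance is 3, and the only length-3 path is 1–0–5–8. So there is exactly 1 shortest path.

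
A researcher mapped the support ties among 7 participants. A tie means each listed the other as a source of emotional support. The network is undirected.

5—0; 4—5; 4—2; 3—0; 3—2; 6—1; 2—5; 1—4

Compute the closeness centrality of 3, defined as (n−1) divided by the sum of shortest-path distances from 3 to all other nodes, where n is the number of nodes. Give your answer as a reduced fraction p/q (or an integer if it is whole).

6/13

Distances from 3: 0:1, 1:3, 2:1, 4:2, 5:2, 6:4. Sum = 13.
n = 7, so closeness = 6/13.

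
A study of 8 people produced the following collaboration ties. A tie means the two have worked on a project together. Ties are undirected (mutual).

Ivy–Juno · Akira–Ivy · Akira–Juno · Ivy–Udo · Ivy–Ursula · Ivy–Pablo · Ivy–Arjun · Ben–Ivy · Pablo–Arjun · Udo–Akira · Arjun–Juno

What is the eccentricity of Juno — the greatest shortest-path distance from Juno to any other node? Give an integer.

2

Distances from Juno: Akira:1, Arjun:1, Ben:2, Ivy:1, Pablo:2, Udo:2, Ursula:2.
The largest is 2 (to Pablo, Ursula, Ben, and Udo), so the eccentricity of Juno is 2.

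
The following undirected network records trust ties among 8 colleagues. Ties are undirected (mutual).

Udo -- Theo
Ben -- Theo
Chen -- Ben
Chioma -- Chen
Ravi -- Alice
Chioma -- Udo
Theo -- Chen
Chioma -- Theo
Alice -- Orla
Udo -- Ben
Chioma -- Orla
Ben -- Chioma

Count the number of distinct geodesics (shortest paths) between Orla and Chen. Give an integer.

1

The shortest distance is 2, and the only length-2 path is Orla–Chioma–Chen. So there is exactly 1 shortest path.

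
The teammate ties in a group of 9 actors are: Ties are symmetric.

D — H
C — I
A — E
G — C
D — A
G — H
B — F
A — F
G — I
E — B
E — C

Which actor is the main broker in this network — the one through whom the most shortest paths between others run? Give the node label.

Unnormalized betweenness of each node: A:47/6, B:11/6, C:8, D:4, E:31/3, F:4/3, G:13/3, H:10/3, I:0.
E has the largest value, 31/3, making it the main broker — the node through which the most shortest paths run.

E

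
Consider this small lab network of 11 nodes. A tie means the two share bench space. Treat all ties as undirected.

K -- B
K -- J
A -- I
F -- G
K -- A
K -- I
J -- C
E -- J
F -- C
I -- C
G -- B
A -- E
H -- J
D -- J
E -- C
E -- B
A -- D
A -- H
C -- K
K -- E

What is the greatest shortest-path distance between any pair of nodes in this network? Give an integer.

4

Eccentricity of each node (its greatest distance to any other): A:3, B:3, C:2, D:4, E:2, F:3, G:4, H:4, I:3, J:3, K:2.
The maximum eccentricity is 4, realized for instance by the pair H–G via H – J – C – F – G. So the diameter is 4.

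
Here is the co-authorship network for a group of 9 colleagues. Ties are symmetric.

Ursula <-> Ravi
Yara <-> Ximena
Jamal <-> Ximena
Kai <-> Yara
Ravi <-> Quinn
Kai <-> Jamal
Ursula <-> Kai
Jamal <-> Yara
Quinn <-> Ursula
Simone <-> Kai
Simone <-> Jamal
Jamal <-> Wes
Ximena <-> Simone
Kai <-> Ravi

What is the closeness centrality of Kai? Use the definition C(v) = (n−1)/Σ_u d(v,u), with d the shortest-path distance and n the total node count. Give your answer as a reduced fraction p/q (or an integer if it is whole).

8/11

Distances from Kai: Jamal:1, Quinn:2, Ravi:1, Simone:1, Ursula:1, Wes:2, Ximena:2, Yara:1. Sum = 11.
n = 9, so closeness = 8/11.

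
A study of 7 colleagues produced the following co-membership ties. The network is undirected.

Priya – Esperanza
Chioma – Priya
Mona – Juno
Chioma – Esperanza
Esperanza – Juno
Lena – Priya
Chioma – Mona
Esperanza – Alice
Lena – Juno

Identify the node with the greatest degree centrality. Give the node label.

Degrees — Alice:1, Chioma:3, Esperanza:4, Juno:3, Lena:2, Mona:2, Priya:3.
The maximum is 4, attained only by Esperanza.

Esperanza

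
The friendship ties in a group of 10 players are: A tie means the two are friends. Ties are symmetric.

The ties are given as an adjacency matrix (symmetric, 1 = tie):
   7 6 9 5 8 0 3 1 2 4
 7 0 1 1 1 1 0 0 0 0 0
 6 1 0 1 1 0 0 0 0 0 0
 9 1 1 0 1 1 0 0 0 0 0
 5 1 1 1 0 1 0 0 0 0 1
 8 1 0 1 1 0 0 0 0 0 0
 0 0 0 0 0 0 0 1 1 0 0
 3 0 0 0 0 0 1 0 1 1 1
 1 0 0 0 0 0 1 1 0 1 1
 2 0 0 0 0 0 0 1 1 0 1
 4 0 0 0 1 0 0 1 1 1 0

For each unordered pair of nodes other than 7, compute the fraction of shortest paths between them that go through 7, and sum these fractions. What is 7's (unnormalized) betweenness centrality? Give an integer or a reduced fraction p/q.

Pairs whose geodesics pass through 7 — 6–8: 1/3.
All other pairs contribute 0.
Summing the contributions gives betweenness(7) = 1/3.

1/3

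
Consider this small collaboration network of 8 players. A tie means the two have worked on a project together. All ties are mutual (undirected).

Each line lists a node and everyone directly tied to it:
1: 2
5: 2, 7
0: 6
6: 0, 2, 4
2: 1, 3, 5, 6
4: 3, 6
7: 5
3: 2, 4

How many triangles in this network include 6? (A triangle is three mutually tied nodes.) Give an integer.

0

6's neighbors are 0, 2, and 4, but none of them are tied to each other, so no triangle contains 6.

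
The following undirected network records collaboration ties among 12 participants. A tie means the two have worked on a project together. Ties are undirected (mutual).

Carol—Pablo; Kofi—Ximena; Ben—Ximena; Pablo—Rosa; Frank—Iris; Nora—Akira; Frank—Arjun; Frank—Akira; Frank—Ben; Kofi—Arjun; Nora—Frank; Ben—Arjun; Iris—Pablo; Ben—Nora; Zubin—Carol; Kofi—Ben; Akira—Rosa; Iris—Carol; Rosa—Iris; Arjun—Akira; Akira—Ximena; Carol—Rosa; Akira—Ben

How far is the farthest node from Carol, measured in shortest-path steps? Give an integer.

Distances from Carol: Akira:2, Arjun:3, Ben:3, Frank:2, Iris:1, Kofi:4, Nora:3, Pablo:1, Rosa:1, Ximena:3, Zubin:1.
The largest is 4 (to Kofi), so the eccentricity of Carol is 4.

4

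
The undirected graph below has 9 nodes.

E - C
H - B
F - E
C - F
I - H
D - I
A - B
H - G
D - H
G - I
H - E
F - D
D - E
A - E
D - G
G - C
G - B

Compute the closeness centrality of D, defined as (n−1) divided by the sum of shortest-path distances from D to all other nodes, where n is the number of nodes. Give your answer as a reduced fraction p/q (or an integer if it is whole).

Distances from D: A:2, B:2, C:2, E:1, F:1, G:1, H:1, I:1. Sum = 11.
n = 9, so closeness = 8/11.

8/11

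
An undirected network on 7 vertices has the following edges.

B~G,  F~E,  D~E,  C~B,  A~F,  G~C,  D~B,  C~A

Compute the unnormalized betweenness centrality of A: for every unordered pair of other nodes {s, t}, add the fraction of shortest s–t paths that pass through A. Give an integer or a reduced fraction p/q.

Pairs whose geodesics pass through A — B–F: 1/2; G–F: 1; C–F: 1; C–E: 1/2.
All other pairs contribute 0.
Summing the contributions gives betweenness(A) = 3.

3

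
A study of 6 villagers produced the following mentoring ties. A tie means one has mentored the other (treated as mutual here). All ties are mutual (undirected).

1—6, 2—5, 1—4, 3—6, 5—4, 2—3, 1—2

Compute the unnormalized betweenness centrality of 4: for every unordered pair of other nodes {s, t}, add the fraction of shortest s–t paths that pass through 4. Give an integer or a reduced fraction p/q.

5/6

Pairs whose geodesics pass through 4 — 5–6: 1/3; 5–1: 1/2.
All other pairs contribute 0.
Summing the contributions gives betweenness(4) = 5/6.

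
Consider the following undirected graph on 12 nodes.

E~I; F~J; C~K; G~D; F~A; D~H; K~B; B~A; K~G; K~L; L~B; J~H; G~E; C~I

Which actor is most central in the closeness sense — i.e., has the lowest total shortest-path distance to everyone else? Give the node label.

K

Farness (sum of distances to all others) for each node — A:29, B:25, C:29, D:27, E:30, F:33, G:23, H:31, I:33, J:34, K:22, L:28.
The smallest farness is 22, for K, so K has the highest closeness.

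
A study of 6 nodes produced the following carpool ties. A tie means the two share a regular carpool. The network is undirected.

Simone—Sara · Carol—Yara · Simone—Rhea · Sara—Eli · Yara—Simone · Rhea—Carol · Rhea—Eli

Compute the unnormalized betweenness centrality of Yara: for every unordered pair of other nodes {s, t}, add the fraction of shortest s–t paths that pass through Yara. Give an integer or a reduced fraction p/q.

5/6

Pairs whose geodesics pass through Yara — Sara–Carol: 1/3; Simone–Carol: 1/2.
All other pairs contribute 0.
Summing the contributions gives betweenness(Yara) = 5/6.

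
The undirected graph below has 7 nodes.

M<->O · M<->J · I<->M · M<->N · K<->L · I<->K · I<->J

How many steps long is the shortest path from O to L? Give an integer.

One shortest route is O – M – I – K – L, which uses 4 edges, and at distance 3 from O we only reach {K}, which does not include L. So d(O,L) = 4.

4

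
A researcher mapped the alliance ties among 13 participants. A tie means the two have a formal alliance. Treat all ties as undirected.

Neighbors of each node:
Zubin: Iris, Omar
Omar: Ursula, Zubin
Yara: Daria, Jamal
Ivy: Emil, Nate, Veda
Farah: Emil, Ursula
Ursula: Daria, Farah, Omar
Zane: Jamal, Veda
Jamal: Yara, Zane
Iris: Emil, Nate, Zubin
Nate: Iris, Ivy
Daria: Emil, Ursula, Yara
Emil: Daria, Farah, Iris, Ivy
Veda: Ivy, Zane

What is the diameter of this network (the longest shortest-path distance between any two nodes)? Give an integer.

Eccentricity of each node (its greatest distance to any other): Daria:3, Emil:3, Farah:4, Iris:4, Ivy:4, Jamal:5, Nate:4, Omar:5, Ursula:4, Veda:5, Yara:4, Zane:5, Zubin:5.
The maximum eccentricity is 5, realized for instance by the pair Veda–Omar via Veda – Ivy – Nate – Iris – Zubin – Omar. So the diameter is 5.

5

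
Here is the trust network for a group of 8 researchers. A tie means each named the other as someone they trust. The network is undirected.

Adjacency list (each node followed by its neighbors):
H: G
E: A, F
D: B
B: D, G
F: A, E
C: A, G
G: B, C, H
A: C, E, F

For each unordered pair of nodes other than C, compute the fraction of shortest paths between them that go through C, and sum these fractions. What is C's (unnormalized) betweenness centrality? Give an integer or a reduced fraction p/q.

12

Pairs whose geodesics pass through C — E–G: 1; E–D: 1; E–H: 1; E–B: 1; F–G: 1; F–D: 1; F–H: 1; F–B: 1; A–G: 1; A–D: 1; A–H: 1; A–B: 1.
All other pairs contribute 0.
Summing the contributions gives betweenness(C) = 12.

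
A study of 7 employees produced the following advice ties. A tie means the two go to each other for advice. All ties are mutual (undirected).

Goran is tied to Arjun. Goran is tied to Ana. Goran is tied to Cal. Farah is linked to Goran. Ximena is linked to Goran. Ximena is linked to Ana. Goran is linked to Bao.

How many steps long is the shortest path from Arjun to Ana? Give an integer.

2

One shortest route is Arjun – Goran – Ana, which uses 2 edges, and Arjun and Ana are not directly tied, so nothing shorter exists. So d(Arjun,Ana) = 2.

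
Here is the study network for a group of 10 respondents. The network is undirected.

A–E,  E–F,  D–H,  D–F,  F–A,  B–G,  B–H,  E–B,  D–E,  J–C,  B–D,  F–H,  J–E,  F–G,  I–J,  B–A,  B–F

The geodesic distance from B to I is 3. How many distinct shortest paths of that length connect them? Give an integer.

The shortest distance is 3, and the only length-3 path is B–E–J–I. So there is exactly 1 shortest path.

1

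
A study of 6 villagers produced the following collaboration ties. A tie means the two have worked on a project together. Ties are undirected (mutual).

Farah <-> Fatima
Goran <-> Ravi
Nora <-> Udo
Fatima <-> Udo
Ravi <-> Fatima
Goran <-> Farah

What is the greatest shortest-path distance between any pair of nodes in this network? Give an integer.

Eccentricity of each node (its greatest distance to any other): Farah:3, Fatima:2, Goran:4, Nora:4, Ravi:3, Udo:3.
The maximum eccentricity is 4, realized for instance by the pair Goran–Nora via Goran – Ravi – Fatima – Udo – Nora. So the diameter is 4.

4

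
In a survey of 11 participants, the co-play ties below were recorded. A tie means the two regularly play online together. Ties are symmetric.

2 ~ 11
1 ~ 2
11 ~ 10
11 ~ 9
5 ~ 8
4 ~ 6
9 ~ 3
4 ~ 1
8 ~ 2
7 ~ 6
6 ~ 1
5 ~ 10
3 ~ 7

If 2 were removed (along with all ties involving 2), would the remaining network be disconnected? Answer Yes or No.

No

Even without 2, every remaining node can still reach every other (the residual graph is connected), so 2 is not a cut vertex.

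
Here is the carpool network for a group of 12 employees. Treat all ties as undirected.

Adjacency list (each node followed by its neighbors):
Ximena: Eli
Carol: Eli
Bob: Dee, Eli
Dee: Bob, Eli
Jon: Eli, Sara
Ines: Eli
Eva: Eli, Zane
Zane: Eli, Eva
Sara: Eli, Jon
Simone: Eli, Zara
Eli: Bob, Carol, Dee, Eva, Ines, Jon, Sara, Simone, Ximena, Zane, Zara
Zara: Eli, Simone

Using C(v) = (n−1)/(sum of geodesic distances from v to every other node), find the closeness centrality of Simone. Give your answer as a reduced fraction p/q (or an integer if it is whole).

11/20

Distances from Simone: Bob:2, Carol:2, Dee:2, Eli:1, Eva:2, Ines:2, Jon:2, Sara:2, Ximena:2, Zane:2, Zara:1. Sum = 20.
n = 12, so closeness = 11/20.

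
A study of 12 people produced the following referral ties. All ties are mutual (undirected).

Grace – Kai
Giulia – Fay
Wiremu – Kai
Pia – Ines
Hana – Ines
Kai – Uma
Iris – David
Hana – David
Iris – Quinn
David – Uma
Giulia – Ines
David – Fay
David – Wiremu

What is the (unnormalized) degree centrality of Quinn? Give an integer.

1

Quinn is directly tied to Iris. That is 1 neighbor, so the degree of Quinn is 1.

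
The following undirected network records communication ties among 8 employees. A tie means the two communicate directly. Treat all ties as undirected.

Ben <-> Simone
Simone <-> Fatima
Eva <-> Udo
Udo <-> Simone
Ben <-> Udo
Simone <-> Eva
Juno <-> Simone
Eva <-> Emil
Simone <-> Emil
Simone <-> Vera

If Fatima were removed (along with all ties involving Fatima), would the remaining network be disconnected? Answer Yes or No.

No

Even without Fatima, every remaining node can still reach every other (the residual graph is connected), so Fatima is not a cut vertex.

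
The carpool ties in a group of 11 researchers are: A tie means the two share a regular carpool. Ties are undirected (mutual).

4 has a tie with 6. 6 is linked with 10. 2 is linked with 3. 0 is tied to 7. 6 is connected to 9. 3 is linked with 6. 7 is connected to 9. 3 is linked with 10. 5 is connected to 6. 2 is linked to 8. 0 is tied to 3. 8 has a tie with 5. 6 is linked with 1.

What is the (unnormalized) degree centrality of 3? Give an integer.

4

3 is directly tied to 0, 2, 6, and 10. That is 4 neighbors, so the degree of 3 is 4.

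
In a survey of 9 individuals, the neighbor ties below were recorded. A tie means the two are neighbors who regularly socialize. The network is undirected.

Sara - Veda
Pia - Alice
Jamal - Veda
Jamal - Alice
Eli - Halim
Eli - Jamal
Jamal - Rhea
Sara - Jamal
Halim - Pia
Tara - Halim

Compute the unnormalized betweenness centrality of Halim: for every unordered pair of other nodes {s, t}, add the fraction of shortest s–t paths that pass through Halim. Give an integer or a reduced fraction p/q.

8

Pairs whose geodesics pass through Halim — Eli–Pia: 1; Eli–Tara: 1; Pia–Tara: 1; Alice–Tara: 1; Sara–Tara: 1; Rhea–Tara: 1; Tara–Jamal: 1; Tara–Veda: 1.
All other pairs contribute 0.
Summing the contributions gives betweenness(Halim) = 8.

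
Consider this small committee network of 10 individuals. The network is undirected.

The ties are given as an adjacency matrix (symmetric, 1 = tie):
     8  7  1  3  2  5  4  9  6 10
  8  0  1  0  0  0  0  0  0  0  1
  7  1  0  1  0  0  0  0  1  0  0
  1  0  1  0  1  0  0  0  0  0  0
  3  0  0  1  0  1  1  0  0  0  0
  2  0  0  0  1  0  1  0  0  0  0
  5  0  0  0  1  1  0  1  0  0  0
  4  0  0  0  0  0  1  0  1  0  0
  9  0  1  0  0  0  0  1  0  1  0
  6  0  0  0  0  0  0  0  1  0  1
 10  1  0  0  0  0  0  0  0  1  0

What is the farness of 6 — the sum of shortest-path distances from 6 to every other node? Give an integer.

Distances from 6: 1:3, 2:4, 3:4, 4:2, 5:3, 7:2, 8:2, 9:1, 10:1.
Sum = 3 + 4 + 4 + 2 + 3 + 2 + 2 + 1 + 1 = 22.

22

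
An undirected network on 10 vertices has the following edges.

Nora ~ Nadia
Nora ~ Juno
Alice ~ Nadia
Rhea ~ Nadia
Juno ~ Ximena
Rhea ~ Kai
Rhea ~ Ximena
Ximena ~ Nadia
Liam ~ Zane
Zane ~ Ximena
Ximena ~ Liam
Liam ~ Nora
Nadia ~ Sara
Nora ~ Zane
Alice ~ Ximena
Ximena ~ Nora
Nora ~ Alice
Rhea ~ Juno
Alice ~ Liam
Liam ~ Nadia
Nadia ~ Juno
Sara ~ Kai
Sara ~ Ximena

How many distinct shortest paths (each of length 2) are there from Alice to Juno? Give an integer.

The shortest distance is 2. The length-2 paths are: Alice–Nadia–Juno; Alice–Ximena–Juno; Alice–Nora–Juno.
That gives 3 distinct shortest paths.

3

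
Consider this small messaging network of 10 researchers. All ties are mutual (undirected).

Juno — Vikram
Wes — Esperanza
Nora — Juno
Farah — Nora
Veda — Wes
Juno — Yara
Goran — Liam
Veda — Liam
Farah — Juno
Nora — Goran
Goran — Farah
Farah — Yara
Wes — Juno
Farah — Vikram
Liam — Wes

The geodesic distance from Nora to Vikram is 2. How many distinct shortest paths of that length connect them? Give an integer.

The shortest distance is 2. The length-2 paths are: Nora–Juno–Vikram; Nora–Farah–Vikram.
That gives 2 distinct shortest paths.

2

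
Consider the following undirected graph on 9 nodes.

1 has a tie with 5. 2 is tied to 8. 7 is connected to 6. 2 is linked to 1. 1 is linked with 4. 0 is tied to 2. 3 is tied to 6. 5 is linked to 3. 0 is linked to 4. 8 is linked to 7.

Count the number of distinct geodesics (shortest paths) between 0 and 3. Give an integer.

The shortest distance is 4. The length-4 paths are: 0–2–1–5–3; 0–4–1–5–3.
That gives 2 distinct shortest paths.

2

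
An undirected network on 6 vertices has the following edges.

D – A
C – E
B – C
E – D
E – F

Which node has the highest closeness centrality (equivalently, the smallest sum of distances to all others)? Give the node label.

Farness (sum of distances to all others) for each node — A:13, B:13, C:9, D:9, E:7, F:11.
The smallest farness is 7, for E, so E has the highest closeness.

E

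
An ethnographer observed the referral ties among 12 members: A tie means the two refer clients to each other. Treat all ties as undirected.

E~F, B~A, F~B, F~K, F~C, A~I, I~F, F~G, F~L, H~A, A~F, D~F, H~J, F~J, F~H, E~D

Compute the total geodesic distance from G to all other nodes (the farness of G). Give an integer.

Distances from G: A:2, B:2, C:2, D:2, E:2, F:1, H:2, I:2, J:2, K:2, L:2.
Sum = 2 + 2 + 2 + 2 + 2 + 1 + 2 + 2 + 2 + 2 + 2 = 21.

21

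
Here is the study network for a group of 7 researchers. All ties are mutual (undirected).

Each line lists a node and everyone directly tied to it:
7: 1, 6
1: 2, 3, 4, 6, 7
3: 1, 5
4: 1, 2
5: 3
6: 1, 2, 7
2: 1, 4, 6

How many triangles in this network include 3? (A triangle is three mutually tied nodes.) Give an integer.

0

3's neighbors are 1 and 5, but none of them are tied to each other, so no triangle contains 3.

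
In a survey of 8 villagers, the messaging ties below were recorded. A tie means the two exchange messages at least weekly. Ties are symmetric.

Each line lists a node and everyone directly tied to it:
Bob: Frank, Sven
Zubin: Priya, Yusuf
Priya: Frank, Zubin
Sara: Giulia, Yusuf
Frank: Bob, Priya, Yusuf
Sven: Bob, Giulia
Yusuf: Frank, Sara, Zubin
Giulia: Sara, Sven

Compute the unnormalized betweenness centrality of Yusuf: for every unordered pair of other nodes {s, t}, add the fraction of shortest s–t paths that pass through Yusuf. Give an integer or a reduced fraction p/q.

22/3

Pairs whose geodesics pass through Yusuf — Zubin–Frank: 1/2; Zubin–Bob: 1/2; Zubin–Sven: 2/3; Zubin–Giulia: 1; Zubin–Sara: 1; Priya–Giulia: 2/3; Priya–Sara: 2/2; Frank–Giulia: 1/2; Frank–Sara: 1; Bob–Sara: 1/2.
All other pairs contribute 0.
Summing the contributions gives betweenness(Yusuf) = 22/3.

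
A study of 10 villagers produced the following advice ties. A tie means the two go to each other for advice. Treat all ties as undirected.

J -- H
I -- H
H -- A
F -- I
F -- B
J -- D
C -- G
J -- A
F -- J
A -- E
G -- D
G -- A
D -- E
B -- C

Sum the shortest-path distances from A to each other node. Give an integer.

Distances from A: B:3, C:2, D:2, E:1, F:2, G:1, H:1, I:2, J:1.
Sum = 3 + 2 + 2 + 1 + 2 + 1 + 1 + 2 + 1 = 15.

15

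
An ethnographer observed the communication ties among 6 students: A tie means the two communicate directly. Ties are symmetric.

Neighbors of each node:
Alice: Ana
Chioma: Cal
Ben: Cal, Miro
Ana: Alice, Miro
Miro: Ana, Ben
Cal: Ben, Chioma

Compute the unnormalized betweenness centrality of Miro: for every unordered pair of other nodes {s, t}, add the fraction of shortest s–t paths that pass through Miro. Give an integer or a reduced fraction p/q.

6

Pairs whose geodesics pass through Miro — Ben–Ana: 1; Ben–Alice: 1; Cal–Ana: 1; Cal–Alice: 1; Chioma–Ana: 1; Chioma–Alice: 1.
All other pairs contribute 0.
Summing the contributions gives betweenness(Miro) = 6.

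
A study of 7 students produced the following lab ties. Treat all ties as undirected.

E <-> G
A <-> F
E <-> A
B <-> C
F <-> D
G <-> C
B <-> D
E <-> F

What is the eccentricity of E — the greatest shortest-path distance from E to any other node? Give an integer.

3

Distances from E: A:1, B:3, C:2, D:2, F:1, G:1.
The largest is 3 (to B), so the eccentricity of E is 3.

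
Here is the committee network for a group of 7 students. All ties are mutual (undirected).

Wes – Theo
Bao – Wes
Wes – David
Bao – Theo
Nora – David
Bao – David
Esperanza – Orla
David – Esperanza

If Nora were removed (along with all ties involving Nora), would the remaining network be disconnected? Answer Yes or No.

No

Even without Nora, every remaining node can still reach every other (the residual graph is connected), so Nora is not a cut vertex.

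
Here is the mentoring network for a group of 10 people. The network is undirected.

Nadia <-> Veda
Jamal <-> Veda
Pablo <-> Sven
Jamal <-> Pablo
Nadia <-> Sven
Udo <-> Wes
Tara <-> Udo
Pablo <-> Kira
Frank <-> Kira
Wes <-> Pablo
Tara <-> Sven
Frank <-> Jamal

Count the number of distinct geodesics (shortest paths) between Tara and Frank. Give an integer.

2

The shortest distance is 4. The length-4 paths are: Tara–Sven–Pablo–Jamal–Frank; Tara–Sven–Pablo–Kira–Frank.
That gives 2 distinct shortest paths.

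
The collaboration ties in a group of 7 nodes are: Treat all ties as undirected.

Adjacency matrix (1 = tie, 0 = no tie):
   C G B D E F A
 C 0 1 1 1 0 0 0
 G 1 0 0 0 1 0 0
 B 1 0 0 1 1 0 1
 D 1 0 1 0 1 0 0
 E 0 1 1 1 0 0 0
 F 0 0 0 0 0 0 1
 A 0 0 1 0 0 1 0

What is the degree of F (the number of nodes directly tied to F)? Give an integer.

1

F is directly tied to A. That is 1 neighbor, so the degree of F is 1.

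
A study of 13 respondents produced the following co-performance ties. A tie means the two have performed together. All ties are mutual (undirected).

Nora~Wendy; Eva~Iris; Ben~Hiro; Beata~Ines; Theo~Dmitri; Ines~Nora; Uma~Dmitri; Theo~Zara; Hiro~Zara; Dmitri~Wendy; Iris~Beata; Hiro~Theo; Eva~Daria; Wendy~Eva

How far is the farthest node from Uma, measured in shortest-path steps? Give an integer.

5

Distances from Uma: Beata:5, Ben:4, Daria:4, Dmitri:1, Eva:3, Hiro:3, Ines:4, Iris:4, Nora:3, Theo:2, Wendy:2, Zara:3.
The largest is 5 (to Beata), so the eccentricity of Uma is 5.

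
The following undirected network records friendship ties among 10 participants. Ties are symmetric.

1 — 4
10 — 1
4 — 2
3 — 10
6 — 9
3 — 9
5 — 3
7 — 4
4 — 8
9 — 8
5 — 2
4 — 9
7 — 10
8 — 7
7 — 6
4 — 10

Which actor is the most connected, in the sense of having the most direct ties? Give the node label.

Degrees — 1:2, 2:2, 3:3, 4:6, 5:2, 6:2, 7:4, 8:3, 9:4, 10:4.
The maximum is 6, attained only by 4.

4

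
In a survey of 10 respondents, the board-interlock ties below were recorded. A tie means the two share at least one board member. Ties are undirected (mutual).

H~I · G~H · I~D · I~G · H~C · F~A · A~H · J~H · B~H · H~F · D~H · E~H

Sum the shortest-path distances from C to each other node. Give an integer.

Distances from C: A:2, B:2, D:2, E:2, F:2, G:2, H:1, I:2, J:2.
Sum = 2 + 2 + 2 + 2 + 2 + 2 + 1 + 2 + 2 = 17.

17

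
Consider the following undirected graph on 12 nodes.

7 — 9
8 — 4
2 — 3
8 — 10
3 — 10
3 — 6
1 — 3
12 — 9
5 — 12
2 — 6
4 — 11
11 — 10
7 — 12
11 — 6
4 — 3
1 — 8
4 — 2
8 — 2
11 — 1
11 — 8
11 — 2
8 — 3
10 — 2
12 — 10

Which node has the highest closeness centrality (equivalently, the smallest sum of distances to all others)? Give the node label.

10

Farness (sum of distances to all others) for each node — 1:26, 2:19, 3:19, 4:25, 5:31, 6:26, 7:30, 8:19, 9:30, 10:17, 11:19, 12:21.
The smallest farness is 17, for 10, so 10 has the highest closeness.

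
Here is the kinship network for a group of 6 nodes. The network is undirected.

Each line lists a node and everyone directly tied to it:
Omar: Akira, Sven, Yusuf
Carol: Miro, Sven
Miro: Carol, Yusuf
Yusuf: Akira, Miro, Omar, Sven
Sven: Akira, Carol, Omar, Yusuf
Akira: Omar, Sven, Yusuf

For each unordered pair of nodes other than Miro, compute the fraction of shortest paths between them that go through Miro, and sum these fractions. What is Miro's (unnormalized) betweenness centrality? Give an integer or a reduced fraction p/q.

1/2

Pairs whose geodesics pass through Miro — Yusuf–Carol: 1/2.
All other pairs contribute 0.
Summing the contributions gives betweenness(Miro) = 1/2.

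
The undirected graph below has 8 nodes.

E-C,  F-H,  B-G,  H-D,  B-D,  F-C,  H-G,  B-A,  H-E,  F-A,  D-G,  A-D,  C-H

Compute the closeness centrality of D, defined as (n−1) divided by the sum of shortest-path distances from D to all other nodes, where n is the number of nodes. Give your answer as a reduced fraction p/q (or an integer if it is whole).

Distances from D: A:1, B:1, C:2, E:2, F:2, G:1, H:1. Sum = 10.
n = 8, so closeness = 7/10.

7/10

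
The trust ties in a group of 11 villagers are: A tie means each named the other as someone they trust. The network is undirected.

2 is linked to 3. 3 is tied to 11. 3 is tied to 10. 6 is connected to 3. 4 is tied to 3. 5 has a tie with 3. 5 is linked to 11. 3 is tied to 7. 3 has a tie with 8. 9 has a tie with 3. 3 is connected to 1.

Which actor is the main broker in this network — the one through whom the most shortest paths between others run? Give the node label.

Unnormalized betweenness of each node: 1:0, 2:0, 3:44, 4:0, 5:0, 6:0, 7:0, 8:0, 9:0, 10:0, 11:0.
3 has the largest value, 44, making it the main broker — the node through which the most shortest paths run.

3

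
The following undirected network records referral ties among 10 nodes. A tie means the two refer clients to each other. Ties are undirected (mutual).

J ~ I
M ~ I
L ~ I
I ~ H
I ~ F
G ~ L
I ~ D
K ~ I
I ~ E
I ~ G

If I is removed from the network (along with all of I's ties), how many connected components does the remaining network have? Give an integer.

Without I, the remaining ties split the others into: {G, L}; {J}; {D}; {K}; {H}; {F}; {M}; {E}.
That's 8 separate components.

8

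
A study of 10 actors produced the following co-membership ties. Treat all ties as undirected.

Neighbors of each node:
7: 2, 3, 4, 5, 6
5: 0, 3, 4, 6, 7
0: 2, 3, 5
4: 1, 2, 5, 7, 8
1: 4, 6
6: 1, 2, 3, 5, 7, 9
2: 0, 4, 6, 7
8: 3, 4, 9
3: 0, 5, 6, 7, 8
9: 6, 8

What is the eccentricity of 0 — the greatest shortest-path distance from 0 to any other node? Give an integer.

3

Distances from 0: 1:3, 2:1, 3:1, 4:2, 5:1, 6:2, 7:2, 8:2, 9:3.
The largest is 3 (to 9 and 1), so the eccentricity of 0 is 3.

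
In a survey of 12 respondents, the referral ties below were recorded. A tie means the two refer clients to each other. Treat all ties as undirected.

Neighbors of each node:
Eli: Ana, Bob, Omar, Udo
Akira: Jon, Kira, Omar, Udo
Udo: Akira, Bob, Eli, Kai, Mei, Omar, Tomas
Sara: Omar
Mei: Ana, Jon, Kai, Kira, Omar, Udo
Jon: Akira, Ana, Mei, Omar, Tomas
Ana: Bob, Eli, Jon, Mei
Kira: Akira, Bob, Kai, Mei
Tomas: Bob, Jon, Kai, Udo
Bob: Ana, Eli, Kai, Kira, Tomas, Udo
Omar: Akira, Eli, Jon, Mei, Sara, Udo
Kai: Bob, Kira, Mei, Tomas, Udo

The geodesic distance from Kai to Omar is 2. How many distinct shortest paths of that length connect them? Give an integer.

2

The shortest distance is 2. The length-2 paths are: Kai–Udo–Omar; Kai–Mei–Omar.
That gives 2 distinct shortest paths.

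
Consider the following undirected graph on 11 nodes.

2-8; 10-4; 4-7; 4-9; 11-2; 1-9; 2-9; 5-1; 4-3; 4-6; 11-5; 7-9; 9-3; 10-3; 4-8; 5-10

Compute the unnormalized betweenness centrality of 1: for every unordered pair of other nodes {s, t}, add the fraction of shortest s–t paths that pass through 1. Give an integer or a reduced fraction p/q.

3/2

Pairs whose geodesics pass through 1 — 5–7: 1/2; 5–9: 1.
All other pairs contribute 0.
Summing the contributions gives betweenness(1) = 3/2.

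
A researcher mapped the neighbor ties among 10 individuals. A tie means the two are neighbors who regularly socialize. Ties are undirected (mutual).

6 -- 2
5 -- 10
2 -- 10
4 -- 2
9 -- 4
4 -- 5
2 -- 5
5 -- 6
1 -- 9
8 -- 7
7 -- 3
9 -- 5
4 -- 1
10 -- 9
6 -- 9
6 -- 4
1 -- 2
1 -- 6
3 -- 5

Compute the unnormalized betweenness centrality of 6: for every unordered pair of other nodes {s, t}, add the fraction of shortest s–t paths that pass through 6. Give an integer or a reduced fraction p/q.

Pairs whose geodesics pass through 6 — 9–2: 1/5; 5–1: 1/4; 1–7: 1/4; 1–8: 1/4; 1–3: 1/4.
All other pairs contribute 0.
Summing the contributions gives betweenness(6) = 6/5.

6/5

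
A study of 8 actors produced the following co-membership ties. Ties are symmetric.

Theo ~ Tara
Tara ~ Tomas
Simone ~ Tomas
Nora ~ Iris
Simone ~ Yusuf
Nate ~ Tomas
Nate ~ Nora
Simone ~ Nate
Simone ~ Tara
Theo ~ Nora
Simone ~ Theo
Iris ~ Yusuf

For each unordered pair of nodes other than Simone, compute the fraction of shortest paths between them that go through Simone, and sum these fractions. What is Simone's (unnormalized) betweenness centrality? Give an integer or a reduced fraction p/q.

Pairs whose geodesics pass through Simone — Tomas–Iris: 1/2; Tomas–Theo: 1/2; Tomas–Yusuf: 1; Iris–Tara: 1/2; Nate–Theo: 1/2; Nate–Yusuf: 1; Nate–Tara: 1/2; Theo–Yusuf: 1; Yusuf–Tara: 1.
All other pairs contribute 0.
Summing the contributions gives betweenness(Simone) = 13/2.

13/2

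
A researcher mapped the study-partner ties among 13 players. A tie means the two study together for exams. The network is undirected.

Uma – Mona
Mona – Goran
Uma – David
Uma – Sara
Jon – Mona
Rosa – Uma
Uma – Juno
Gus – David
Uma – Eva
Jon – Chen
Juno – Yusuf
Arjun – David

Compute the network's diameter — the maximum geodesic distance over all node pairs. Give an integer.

Eccentricity of each node (its greatest distance to any other): Arjun:5, Chen:5, David:4, Eva:4, Goran:4, Gus:5, Jon:4, Juno:4, Mona:3, Rosa:4, Sara:4, Uma:3, Yusuf:5.
The maximum eccentricity is 5, realized for instance by the pair Gus–Chen via Gus – David – Uma – Mona – Jon – Chen. So the diameter is 5.

5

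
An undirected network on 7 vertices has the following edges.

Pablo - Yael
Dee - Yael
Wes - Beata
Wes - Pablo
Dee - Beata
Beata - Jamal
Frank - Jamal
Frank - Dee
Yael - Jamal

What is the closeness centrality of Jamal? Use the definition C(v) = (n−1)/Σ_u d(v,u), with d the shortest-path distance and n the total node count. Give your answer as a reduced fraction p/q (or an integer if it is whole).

Distances from Jamal: Beata:1, Dee:2, Frank:1, Pablo:2, Wes:2, Yael:1. Sum = 9.
n = 7, so closeness = 6/9 = 2/3.

2/3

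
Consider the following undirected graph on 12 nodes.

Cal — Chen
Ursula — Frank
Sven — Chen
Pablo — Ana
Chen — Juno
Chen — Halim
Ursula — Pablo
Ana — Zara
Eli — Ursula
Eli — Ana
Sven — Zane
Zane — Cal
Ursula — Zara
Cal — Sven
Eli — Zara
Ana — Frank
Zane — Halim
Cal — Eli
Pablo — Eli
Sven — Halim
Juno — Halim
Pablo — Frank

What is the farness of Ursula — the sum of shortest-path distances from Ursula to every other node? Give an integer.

Distances from Ursula: Ana:2, Cal:2, Chen:3, Eli:1, Frank:1, Halim:4, Juno:4, Pablo:1, Sven:3, Zane:3, Zara:1.
Sum = 2 + 2 + 3 + 1 + 1 + 4 + 4 + 1 + 3 + 3 + 1 = 25.

25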